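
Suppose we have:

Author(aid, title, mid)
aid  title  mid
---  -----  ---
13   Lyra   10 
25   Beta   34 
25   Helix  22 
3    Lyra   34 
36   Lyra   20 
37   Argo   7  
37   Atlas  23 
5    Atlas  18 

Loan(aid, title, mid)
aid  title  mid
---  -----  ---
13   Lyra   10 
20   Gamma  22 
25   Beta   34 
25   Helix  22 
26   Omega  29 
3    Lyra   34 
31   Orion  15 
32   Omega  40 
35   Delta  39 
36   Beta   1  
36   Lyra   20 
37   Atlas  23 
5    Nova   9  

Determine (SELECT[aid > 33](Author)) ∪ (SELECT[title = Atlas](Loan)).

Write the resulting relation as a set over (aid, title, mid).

{(36, Lyra, 20), (37, Argo, 7), (37, Atlas, 23)}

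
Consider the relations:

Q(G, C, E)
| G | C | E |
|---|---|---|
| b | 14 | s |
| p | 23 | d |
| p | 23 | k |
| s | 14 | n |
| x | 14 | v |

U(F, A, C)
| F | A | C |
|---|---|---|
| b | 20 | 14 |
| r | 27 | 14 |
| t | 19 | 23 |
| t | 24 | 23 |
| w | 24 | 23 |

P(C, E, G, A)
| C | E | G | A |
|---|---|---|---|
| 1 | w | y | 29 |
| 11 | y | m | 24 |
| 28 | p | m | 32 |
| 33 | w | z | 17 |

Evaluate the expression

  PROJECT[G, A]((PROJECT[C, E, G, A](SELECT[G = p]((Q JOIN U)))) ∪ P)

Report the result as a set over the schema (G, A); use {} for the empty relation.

Joining Q and U on C yields {(b, 14, s, b, 20), (b, 14, s, r, 27), (p, 23, d, t, 19), (p, 23, d, t, 24), (p, 23, d, w, 24), (p, 23, k, t, 19), (p, 23, k, t, 24), (p, 23, k, w, 24), (s, 14, n, b, 20), (s, 14, n, r, 27), (x, 14, v, b, 20), (x, 14, v, r, 27)}.
Filtering on G = p leaves {(p, 23, d, t, 19), (p, 23, d, t, 24), (p, 23, d, w, 24), (p, 23, k, t, 19), (p, 23, k, t, 24), (p, 23, k, w, 24)}.
Keep only column(s) C, E, G, A (2 duplicate(s) eliminated): {(23, d, p, 19), (23, d, p, 24), (23, k, p, 19), (23, k, p, 24)}
Set union of the two operands is {(1, w, y, 29), (11, y, m, 24), (23, d, p, 19), (23, d, p, 24), (23, k, p, 19), (23, k, p, 24), (28, p, m, 32), (33, w, z, 17)}.
Keep only column(s) G, A (2 duplicate(s) eliminated): {(m, 24), (m, 32), (p, 19), (p, 24), (y, 29), (z, 17)}

{(m, 24), (m, 32), (p, 19), (p, 24), (y, 29), (z, 17)}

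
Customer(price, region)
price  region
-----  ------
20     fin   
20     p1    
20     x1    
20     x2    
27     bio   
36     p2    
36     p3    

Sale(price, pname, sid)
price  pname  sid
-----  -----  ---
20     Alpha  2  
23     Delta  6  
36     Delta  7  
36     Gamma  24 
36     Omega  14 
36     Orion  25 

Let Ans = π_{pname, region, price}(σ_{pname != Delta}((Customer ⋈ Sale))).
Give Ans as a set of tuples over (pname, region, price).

Customer ⋈ Sale (natural join on price): {(20, fin, Alpha, 2), (20, p1, Alpha, 2), (20, x1, Alpha, 2), (20, x2, Alpha, 2), (36, p2, Delta, 7), (36, p2, Gamma, 24), (36, p2, Omega, 14), (36, p2, Orion, 25), (36, p3, Delta, 7), (36, p3, Gamma, 24), (36, p3, Omega, 14), (36, p3, Orion, 25)}
σ[pname != Delta]: keep tuples satisfying pname != Delta → {(20, fin, Alpha, 2), (20, p1, Alpha, 2), (20, x1, Alpha, 2), (20, x2, Alpha, 2), (36, p2, Gamma, 24), (36, p2, Omega, 14), (36, p2, Orion, 25), (36, p3, Gamma, 24), (36, p3, Omega, 14), (36, p3, Orion, 25)}
π_{pname, region, price} gives {(Alpha, fin, 20), (Alpha, p1, 20), (Alpha, x1, 20), (Alpha, x2, 20), (Gamma, p2, 36), (Gamma, p3, 36), (Omega, p2, 36), (Omega, p3, 36), (Orion, p2, 36), (Orion, p3, 36)}.

{(Alpha, fin, 20), (Alpha, p1, 20), (Alpha, x1, 20), (Alpha, x2, 20), (Gamma, p2, 36), (Gamma, p3, 36), (Omega, p2, 36), (Omega, p3, 36), (Orion, p2, 36), (Orion, p3, 36)}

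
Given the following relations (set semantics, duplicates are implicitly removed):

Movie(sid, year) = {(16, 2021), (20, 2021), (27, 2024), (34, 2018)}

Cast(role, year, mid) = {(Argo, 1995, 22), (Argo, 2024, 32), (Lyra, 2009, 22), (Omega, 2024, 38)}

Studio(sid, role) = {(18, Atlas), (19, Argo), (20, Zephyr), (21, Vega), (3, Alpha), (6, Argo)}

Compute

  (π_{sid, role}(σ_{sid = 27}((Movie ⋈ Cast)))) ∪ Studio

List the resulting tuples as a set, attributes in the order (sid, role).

Movie ⋈ Cast (natural join on year): {(27, 2024, Argo, 32), (27, 2024, Omega, 38)}
σ[sid = 27]: keep tuples satisfying sid = 27 → {(27, 2024, Argo, 32), (27, 2024, Omega, 38)}
π_{sid, role} gives {(27, Argo), (27, Omega)}.
Set union of the two operands is {(18, Atlas), (19, Argo), (20, Zephyr), (21, Vega), (27, Argo), (27, Omega), (3, Alpha), (6, Argo)}.

{(18, Atlas), (19, Argo), (20, Zephyr), (21, Vega), (27, Argo), (27, Omega), (3, Alpha), (6, Argo)}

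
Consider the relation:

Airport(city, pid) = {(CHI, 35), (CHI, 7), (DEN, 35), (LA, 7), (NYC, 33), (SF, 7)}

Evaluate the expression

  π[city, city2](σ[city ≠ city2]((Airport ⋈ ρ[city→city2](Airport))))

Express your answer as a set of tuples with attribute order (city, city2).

ρ[city→city2]: schema becomes (city2, pid); tuples unchanged.
Joining Airport and ρ[city→city2](Airport) on pid yields {(CHI, 35, CHI), (CHI, 35, DEN), (CHI, 7, CHI), (CHI, 7, LA), (CHI, 7, SF), (DEN, 35, CHI), (DEN, 35, DEN), (LA, 7, CHI), (LA, 7, LA), (LA, 7, SF), (NYC, 33, NYC), (SF, 7, CHI), (SF, 7, LA), (SF, 7, SF)}.
Filtering on city ≠ city2 leaves {(CHI, 35, DEN), (CHI, 7, LA), (CHI, 7, SF), (DEN, 35, CHI), (LA, 7, CHI), (LA, 7, SF), (SF, 7, CHI), (SF, 7, LA)}.
Keep only column(s) city, city2: {(CHI, DEN), (CHI, LA), (CHI, SF), (DEN, CHI), (LA, CHI), (LA, SF), (SF, CHI), (SF, LA)}

{(CHI, DEN), (CHI, LA), (CHI, SF), (DEN, CHI), (LA, CHI), (LA, SF), (SF, CHI), (SF, LA)}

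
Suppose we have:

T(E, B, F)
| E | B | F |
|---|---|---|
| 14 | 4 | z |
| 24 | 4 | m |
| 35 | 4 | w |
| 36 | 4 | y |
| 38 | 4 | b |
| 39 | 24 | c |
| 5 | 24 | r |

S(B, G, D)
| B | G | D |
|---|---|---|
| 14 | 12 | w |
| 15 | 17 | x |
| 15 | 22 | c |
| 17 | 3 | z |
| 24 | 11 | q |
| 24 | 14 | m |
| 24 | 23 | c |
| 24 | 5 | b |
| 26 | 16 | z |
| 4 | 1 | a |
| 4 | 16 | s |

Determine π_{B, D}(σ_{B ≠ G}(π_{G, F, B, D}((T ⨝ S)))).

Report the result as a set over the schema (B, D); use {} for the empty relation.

T ⋈ S (natural join on B): {(14, 4, z, 1, a), (14, 4, z, 16, s), (24, 4, m, 1, a), (24, 4, m, 16, s), (35, 4, w, 1, a), (35, 4, w, 16, s), (36, 4, y, 1, a), (36, 4, y, 16, s), (38, 4, b, 1, a), (38, 4, b, 16, s), (39, 24, c, 11, q), (39, 24, c, 14, m), (39, 24, c, 23, c), (39, 24, c, 5, b), (5, 24, r, 11, q), (5, 24, r, 14, m), (5, 24, r, 23, c), (5, 24, r, 5, b)}
π[G, F, B, D]: project onto (G, F, B, D) → {(1, b, 4, a), (1, m, 4, a), (1, w, 4, a), (1, y, 4, a), (1, z, 4, a), (11, c, 24, q), (11, r, 24, q), (14, c, 24, m), (14, r, 24, m), (16, b, 4, s), (16, m, 4, s), (16, w, 4, s), (16, y, 4, s), (16, z, 4, s), (23, c, 24, c), (23, r, 24, c), (5, c, 24, b), (5, r, 24, b)}
σ[B ≠ G]: keep tuples satisfying B ≠ G → {(1, b, 4, a), (1, m, 4, a), (1, w, 4, a), (1, y, 4, a), (1, z, 4, a), (11, c, 24, q), (11, r, 24, q), (14, c, 24, m), (14, r, 24, m), (16, b, 4, s), (16, m, 4, s), (16, w, 4, s), (16, y, 4, s), (16, z, 4, s), (23, c, 24, c), (23, r, 24, c), (5, c, 24, b), (5, r, 24, b)}
π[B, D]: project onto (B, D) (12 duplicate(s) eliminated) → {(24, b), (24, c), (24, m), (24, q), (4, a), (4, s)}

{(24, b), (24, c), (24, m), (24, q), (4, a), (4, s)}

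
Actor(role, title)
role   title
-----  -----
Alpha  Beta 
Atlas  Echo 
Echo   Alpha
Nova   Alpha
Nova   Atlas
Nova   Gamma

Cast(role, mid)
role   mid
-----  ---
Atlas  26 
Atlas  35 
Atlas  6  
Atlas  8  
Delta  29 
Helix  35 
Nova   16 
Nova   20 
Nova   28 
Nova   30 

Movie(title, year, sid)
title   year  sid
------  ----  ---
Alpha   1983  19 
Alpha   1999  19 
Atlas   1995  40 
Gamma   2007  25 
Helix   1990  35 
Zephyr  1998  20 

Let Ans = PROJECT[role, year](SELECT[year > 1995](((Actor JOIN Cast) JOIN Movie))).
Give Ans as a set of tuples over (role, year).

Joining Actor and Cast on role yields {(Atlas, Echo, 26), (Atlas, Echo, 35), (Atlas, Echo, 6), (Atlas, Echo, 8), (Nova, Alpha, 16), (Nova, Alpha, 20), (Nova, Alpha, 28), (Nova, Alpha, 30), (Nova, Atlas, 16), (Nova, Atlas, 20), (Nova, Atlas, 28), (Nova, Atlas, 30), (Nova, Gamma, 16), (Nova, Gamma, 20), (Nova, Gamma, 28), (Nova, Gamma, 30)}.
Joining (Actor JOIN Cast) and Movie on title yields {(Nova, Alpha, 16, 1983, 19), (Nova, Alpha, 16, 1999, 19), (Nova, Alpha, 20, 1983, 19), (Nova, Alpha, 20, 1999, 19), (Nova, Alpha, 28, 1983, 19), (Nova, Alpha, 28, 1999, 19), (Nova, Alpha, 30, 1983, 19), (Nova, Alpha, 30, 1999, 19), (Nova, Atlas, 16, 1995, 40), (Nova, Atlas, 20, 1995, 40), (Nova, Atlas, 28, 1995, 40), (Nova, Atlas, 30, 1995, 40), (Nova, Gamma, 16, 2007, 25), (Nova, Gamma, 20, 2007, 25), (Nova, Gamma, 28, 2007, 25), (Nova, Gamma, 30, 2007, 25)}.
σ[year > 1995]: keep tuples satisfying year > 1995 → {(Nova, Alpha, 16, 1999, 19), (Nova, Alpha, 20, 1999, 19), (Nova, Alpha, 28, 1999, 19), (Nova, Alpha, 30, 1999, 19), (Nova, Gamma, 16, 2007, 25), (Nova, Gamma, 20, 2007, 25), (Nova, Gamma, 28, 2007, 25), (Nova, Gamma, 30, 2007, 25)}
π[role, year]: project onto (role, year) (6 duplicate(s) eliminated) → {(Nova, 1999), (Nova, 2007)}

{(Nova, 1999), (Nova, 2007)}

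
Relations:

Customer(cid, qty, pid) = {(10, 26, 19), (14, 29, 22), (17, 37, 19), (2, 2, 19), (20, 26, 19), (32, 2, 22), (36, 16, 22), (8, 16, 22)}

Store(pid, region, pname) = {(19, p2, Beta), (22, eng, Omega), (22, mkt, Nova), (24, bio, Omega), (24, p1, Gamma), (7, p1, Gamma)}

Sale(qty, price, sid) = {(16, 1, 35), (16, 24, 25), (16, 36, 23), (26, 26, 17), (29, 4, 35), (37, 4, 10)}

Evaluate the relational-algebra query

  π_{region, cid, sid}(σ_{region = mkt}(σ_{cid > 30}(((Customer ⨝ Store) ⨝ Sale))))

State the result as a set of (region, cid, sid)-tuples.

Natural join on pid: {(10, 26, 19, p2, Beta), (14, 29, 22, eng, Omega), (14, 29, 22, mkt, Nova), (17, 37, 19, p2, Beta), (2, 2, 19, p2, Beta), (20, 26, 19, p2, Beta), (32, 2, 22, eng, Omega), (32, 2, 22, mkt, Nova), (36, 16, 22, eng, Omega), (36, 16, 22, mkt, Nova), (8, 16, 22, eng, Omega), (8, 16, 22, mkt, Nova)}
Natural join on qty: {(10, 26, 19, p2, Beta, 26, 17), (14, 29, 22, eng, Omega, 4, 35), (14, 29, 22, mkt, Nova, 4, 35), (17, 37, 19, p2, Beta, 4, 10), (20, 26, 19, p2, Beta, 26, 17), (36, 16, 22, eng, Omega, 1, 35), (36, 16, 22, eng, Omega, 24, 25), (36, 16, 22, eng, Omega, 36, 23), (36, 16, 22, mkt, Nova, 1, 35), (36, 16, 22, mkt, Nova, 24, 25), (36, 16, 22, mkt, Nova, 36, 23), (8, 16, 22, eng, Omega, 1, 35), (8, 16, 22, eng, Omega, 24, 25), (8, 16, 22, eng, Omega, 36, 23), (8, 16, 22, mkt, Nova, 1, 35), (8, 16, 22, mkt, Nova, 24, 25), (8, 16, 22, mkt, Nova, 36, 23)}
Selection cid > 30: {(36, 16, 22, eng, Omega, 1, 35), (36, 16, 22, eng, Omega, 24, 25), (36, 16, 22, eng, Omega, 36, 23), (36, 16, 22, mkt, Nova, 1, 35), (36, 16, 22, mkt, Nova, 24, 25), (36, 16, 22, mkt, Nova, 36, 23)}
Selection region = mkt: {(36, 16, 22, mkt, Nova, 1, 35), (36, 16, 22, mkt, Nova, 24, 25), (36, 16, 22, mkt, Nova, 36, 23)}
Keep only column(s) region, cid, sid: {(mkt, 36, 23), (mkt, 36, 25), (mkt, 36, 35)}

{(mkt, 36, 23), (mkt, 36, 25), (mkt, 36, 35)}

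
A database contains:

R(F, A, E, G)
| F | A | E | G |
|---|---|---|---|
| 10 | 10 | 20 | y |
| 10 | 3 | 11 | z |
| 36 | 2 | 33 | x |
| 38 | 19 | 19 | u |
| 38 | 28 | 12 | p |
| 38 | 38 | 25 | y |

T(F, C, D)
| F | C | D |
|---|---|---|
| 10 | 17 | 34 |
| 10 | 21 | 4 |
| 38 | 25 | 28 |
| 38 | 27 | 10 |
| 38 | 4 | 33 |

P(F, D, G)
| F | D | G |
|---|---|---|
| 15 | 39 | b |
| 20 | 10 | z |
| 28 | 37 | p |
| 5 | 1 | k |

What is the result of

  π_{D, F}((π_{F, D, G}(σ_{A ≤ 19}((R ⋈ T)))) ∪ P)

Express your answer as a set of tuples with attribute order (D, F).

Natural join on F: {(10, 10, 20, y, 17, 34), (10, 10, 20, y, 21, 4), (10, 3, 11, z, 17, 34), (10, 3, 11, z, 21, 4), (38, 19, 19, u, 25, 28), (38, 19, 19, u, 27, 10), (38, 19, 19, u, 4, 33), (38, 28, 12, p, 25, 28), (38, 28, 12, p, 27, 10), (38, 28, 12, p, 4, 33), (38, 38, 25, y, 25, 28), (38, 38, 25, y, 27, 10), (38, 38, 25, y, 4, 33)}
Apply σ_{A ≤ 19}; surviving tuples: {(10, 10, 20, y, 17, 34), (10, 10, 20, y, 21, 4), (10, 3, 11, z, 17, 34), (10, 3, 11, z, 21, 4), (38, 19, 19, u, 25, 28), (38, 19, 19, u, 27, 10), (38, 19, 19, u, 4, 33)}
Projecting to F, D, G: {(10, 34, y), (10, 34, z), (10, 4, y), (10, 4, z), (38, 10, u), (38, 28, u), (38, 33, u)}
Taking the union: {(10, 34, y), (10, 34, z), (10, 4, y), (10, 4, z), (15, 39, b), (20, 10, z), (28, 37, p), (38, 10, u), (38, 28, u), (38, 33, u), (5, 1, k)}
Projecting to D, F (2 duplicate(s) eliminated): {(1, 5), (10, 20), (10, 38), (28, 38), (33, 38), (34, 10), (37, 28), (39, 15), (4, 10)}

{(1, 5), (10, 20), (10, 38), (28, 38), (33, 38), (34, 10), (37, 28), (39, 15), (4, 10)}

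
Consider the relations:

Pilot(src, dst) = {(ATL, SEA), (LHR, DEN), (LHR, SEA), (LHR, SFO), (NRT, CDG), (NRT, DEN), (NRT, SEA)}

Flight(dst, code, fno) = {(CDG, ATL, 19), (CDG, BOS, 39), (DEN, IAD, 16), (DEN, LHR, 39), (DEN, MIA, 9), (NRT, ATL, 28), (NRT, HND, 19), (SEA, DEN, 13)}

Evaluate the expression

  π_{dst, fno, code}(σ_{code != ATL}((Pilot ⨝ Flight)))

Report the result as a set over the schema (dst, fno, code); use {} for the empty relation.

Natural join on dst: {(ATL, SEA, DEN, 13), (LHR, DEN, IAD, 16), (LHR, DEN, LHR, 39), (LHR, DEN, MIA, 9), (LHR, SEA, DEN, 13), (NRT, CDG, ATL, 19), (NRT, CDG, BOS, 39), (NRT, DEN, IAD, 16), (NRT, DEN, LHR, 39), (NRT, DEN, MIA, 9), (NRT, SEA, DEN, 13)}
Selection code != ATL: {(ATL, SEA, DEN, 13), (LHR, DEN, IAD, 16), (LHR, DEN, LHR, 39), (LHR, DEN, MIA, 9), (LHR, SEA, DEN, 13), (NRT, CDG, BOS, 39), (NRT, DEN, IAD, 16), (NRT, DEN, LHR, 39), (NRT, DEN, MIA, 9), (NRT, SEA, DEN, 13)}
π[dst, fno, code]: project onto (dst, fno, code) (5 duplicate(s) eliminated) → {(CDG, 39, BOS), (DEN, 16, IAD), (DEN, 39, LHR), (DEN, 9, MIA), (SEA, 13, DEN)}

{(CDG, 39, BOS), (DEN, 16, IAD), (DEN, 39, LHR), (DEN, 9, MIA), (SEA, 13, DEN)}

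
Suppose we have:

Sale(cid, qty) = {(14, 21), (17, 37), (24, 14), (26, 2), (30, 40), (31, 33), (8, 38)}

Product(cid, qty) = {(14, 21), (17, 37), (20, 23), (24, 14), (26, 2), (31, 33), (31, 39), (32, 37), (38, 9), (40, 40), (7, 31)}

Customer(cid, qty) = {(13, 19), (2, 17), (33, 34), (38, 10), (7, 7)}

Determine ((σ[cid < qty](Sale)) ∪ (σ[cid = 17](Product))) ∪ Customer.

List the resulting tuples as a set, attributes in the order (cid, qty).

{(13, 19), (14, 21), (17, 37), (2, 17), (30, 40), (31, 33), (33, 34), (38, 10), (7, 7), (8, 38)}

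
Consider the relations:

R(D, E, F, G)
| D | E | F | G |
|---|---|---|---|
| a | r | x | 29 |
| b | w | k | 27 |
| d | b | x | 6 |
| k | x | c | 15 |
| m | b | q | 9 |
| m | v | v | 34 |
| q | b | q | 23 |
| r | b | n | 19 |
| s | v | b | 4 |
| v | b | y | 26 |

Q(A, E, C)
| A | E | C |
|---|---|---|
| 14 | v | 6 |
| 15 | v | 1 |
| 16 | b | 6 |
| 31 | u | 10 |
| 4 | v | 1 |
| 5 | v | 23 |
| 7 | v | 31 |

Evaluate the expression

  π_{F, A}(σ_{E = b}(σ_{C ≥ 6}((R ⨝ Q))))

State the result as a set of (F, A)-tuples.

{(n, 16), (q, 16), (x, 16), (y, 16)}

Joining R and Q on E yields {(d, b, x, 6, 16, 6), (m, b, q, 9, 16, 6), (m, v, v, 34, 14, 6), (m, v, v, 34, 15, 1), (m, v, v, 34, 4, 1), (m, v, v, 34, 5, 23), (m, v, v, 34, 7, 31), (q, b, q, 23, 16, 6), (r, b, n, 19, 16, 6), (s, v, b, 4, 14, 6), (s, v, b, 4, 15, 1), (s, v, b, 4, 4, 1), (s, v, b, 4, 5, 23), (s, v, b, 4, 7, 31), (v, b, y, 26, 16, 6)}.
Selection C ≥ 6: {(d, b, x, 6, 16, 6), (m, b, q, 9, 16, 6), (m, v, v, 34, 14, 6), (m, v, v, 34, 5, 23), (m, v, v, 34, 7, 31), (q, b, q, 23, 16, 6), (r, b, n, 19, 16, 6), (s, v, b, 4, 14, 6), (s, v, b, 4, 5, 23), (s, v, b, 4, 7, 31), (v, b, y, 26, 16, 6)}
Selection E = b: {(d, b, x, 6, 16, 6), (m, b, q, 9, 16, 6), (q, b, q, 23, 16, 6), (r, b, n, 19, 16, 6), (v, b, y, 26, 16, 6)}
Projecting to F, A (1 duplicate(s) eliminated): {(n, 16), (q, 16), (x, 16), (y, 16)}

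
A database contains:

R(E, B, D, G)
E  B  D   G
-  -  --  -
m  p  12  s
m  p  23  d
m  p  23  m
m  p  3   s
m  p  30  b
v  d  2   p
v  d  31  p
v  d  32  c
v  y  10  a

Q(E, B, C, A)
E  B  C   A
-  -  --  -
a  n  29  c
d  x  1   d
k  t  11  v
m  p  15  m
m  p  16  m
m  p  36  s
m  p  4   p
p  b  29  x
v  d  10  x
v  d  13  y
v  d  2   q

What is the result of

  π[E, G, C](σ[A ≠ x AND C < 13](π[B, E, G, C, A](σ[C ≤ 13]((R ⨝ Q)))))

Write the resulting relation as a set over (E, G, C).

Natural join on E, B: {(m, p, 12, s, 15, m), (m, p, 12, s, 16, m), (m, p, 12, s, 36, s), (m, p, 12, s, 4, p), (m, p, 23, d, 15, m), (m, p, 23, d, 16, m), (m, p, 23, d, 36, s), (m, p, 23, d, 4, p), (m, p, 23, m, 15, m), (m, p, 23, m, 16, m), (m, p, 23, m, 36, s), (m, p, 23, m, 4, p), (m, p, 3, s, 15, m), (m, p, 3, s, 16, m), (m, p, 3, s, 36, s), (m, p, 3, s, 4, p), (m, p, 30, b, 15, m), (m, p, 30, b, 16, m), (m, p, 30, b, 36, s), (m, p, 30, b, 4, p), (v, d, 2, p, 10, x), (v, d, 2, p, 13, y), (v, d, 2, p, 2, q), (v, d, 31, p, 10, x), (v, d, 31, p, 13, y), (v, d, 31, p, 2, q), (v, d, 32, c, 10, x), (v, d, 32, c, 13, y), (v, d, 32, c, 2, q)}
Apply σ_{C ≤ 13}; surviving tuples: {(m, p, 12, s, 4, p), (m, p, 23, d, 4, p), (m, p, 23, m, 4, p), (m, p, 3, s, 4, p), (m, p, 30, b, 4, p), (v, d, 2, p, 10, x), (v, d, 2, p, 13, y), (v, d, 2, p, 2, q), (v, d, 31, p, 10, x), (v, d, 31, p, 13, y), (v, d, 31, p, 2, q), (v, d, 32, c, 10, x), (v, d, 32, c, 13, y), (v, d, 32, c, 2, q)}
Projecting to B, E, G, C, A (4 duplicate(s) eliminated): {(d, v, c, 10, x), (d, v, c, 13, y), (d, v, c, 2, q), (d, v, p, 10, x), (d, v, p, 13, y), (d, v, p, 2, q), (p, m, b, 4, p), (p, m, d, 4, p), (p, m, m, 4, p), (p, m, s, 4, p)}
Apply σ_{A ≠ x AND C < 13}; surviving tuples: {(d, v, c, 2, q), (d, v, p, 2, q), (p, m, b, 4, p), (p, m, d, 4, p), (p, m, m, 4, p), (p, m, s, 4, p)}
Projecting to E, G, C: {(m, b, 4), (m, d, 4), (m, m, 4), (m, s, 4), (v, c, 2), (v, p, 2)}

{(m, b, 4), (m, d, 4), (m, m, 4), (m, s, 4), (v, c, 2), (v, p, 2)}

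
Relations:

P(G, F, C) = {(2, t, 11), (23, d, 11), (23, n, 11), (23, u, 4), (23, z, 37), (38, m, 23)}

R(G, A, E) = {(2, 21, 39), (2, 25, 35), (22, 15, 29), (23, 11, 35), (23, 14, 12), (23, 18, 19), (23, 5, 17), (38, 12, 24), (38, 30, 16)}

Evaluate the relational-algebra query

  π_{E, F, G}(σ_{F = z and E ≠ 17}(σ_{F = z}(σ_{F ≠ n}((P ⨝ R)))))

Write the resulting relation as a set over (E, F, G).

{(12, z, 23), (19, z, 23), (35, z, 23)}

Joining P and R on G yields {(2, t, 11, 21, 39), (2, t, 11, 25, 35), (23, d, 11, 11, 35), (23, d, 11, 14, 12), (23, d, 11, 18, 19), (23, d, 11, 5, 17), (23, n, 11, 11, 35), (23, n, 11, 14, 12), (23, n, 11, 18, 19), (23, n, 11, 5, 17), (23, u, 4, 11, 35), (23, u, 4, 14, 12), (23, u, 4, 18, 19), (23, u, 4, 5, 17), (23, z, 37, 11, 35), (23, z, 37, 14, 12), (23, z, 37, 18, 19), (23, z, 37, 5, 17), (38, m, 23, 12, 24), (38, m, 23, 30, 16)}.
Filtering on F ≠ n leaves {(2, t, 11, 21, 39), (2, t, 11, 25, 35), (23, d, 11, 11, 35), (23, d, 11, 14, 12), (23, d, 11, 18, 19), (23, d, 11, 5, 17), (23, u, 4, 11, 35), (23, u, 4, 14, 12), (23, u, 4, 18, 19), (23, u, 4, 5, 17), (23, z, 37, 11, 35), (23, z, 37, 14, 12), (23, z, 37, 18, 19), (23, z, 37, 5, 17), (38, m, 23, 12, 24), (38, m, 23, 30, 16)}.
Filtering on F = z leaves {(23, z, 37, 11, 35), (23, z, 37, 14, 12), (23, z, 37, 18, 19), (23, z, 37, 5, 17)}.
Filtering on F = z and E ≠ 17 leaves {(23, z, 37, 11, 35), (23, z, 37, 14, 12), (23, z, 37, 18, 19)}.
Keep only column(s) E, F, G: {(12, z, 23), (19, z, 23), (35, z, 23)}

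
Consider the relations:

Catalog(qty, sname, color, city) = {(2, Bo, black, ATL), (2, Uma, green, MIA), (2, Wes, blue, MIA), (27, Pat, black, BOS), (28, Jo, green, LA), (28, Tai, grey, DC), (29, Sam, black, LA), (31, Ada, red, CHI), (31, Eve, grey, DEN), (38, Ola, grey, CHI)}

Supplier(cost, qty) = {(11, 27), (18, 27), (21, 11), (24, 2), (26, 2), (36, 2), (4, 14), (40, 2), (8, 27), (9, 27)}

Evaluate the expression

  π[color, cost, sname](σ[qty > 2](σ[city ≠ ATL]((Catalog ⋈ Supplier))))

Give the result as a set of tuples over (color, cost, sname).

Natural join on qty: {(2, Bo, black, ATL, 24), (2, Bo, black, ATL, 26), (2, Bo, black, ATL, 36), (2, Bo, black, ATL, 40), (2, Uma, green, MIA, 24), (2, Uma, green, MIA, 26), (2, Uma, green, MIA, 36), (2, Uma, green, MIA, 40), (2, Wes, blue, MIA, 24), (2, Wes, blue, MIA, 26), (2, Wes, blue, MIA, 36), (2, Wes, blue, MIA, 40), (27, Pat, black, BOS, 11), (27, Pat, black, BOS, 18), (27, Pat, black, BOS, 8), (27, Pat, black, BOS, 9)}
Selection city ≠ ATL: {(2, Uma, green, MIA, 24), (2, Uma, green, MIA, 26), (2, Uma, green, MIA, 36), (2, Uma, green, MIA, 40), (2, Wes, blue, MIA, 24), (2, Wes, blue, MIA, 26), (2, Wes, blue, MIA, 36), (2, Wes, blue, MIA, 40), (27, Pat, black, BOS, 11), (27, Pat, black, BOS, 18), (27, Pat, black, BOS, 8), (27, Pat, black, BOS, 9)}
Selection qty > 2: {(27, Pat, black, BOS, 11), (27, Pat, black, BOS, 18), (27, Pat, black, BOS, 8), (27, Pat, black, BOS, 9)}
π[color, cost, sname]: project onto (color, cost, sname) → {(black, 11, Pat), (black, 18, Pat), (black, 8, Pat), (black, 9, Pat)}

{(black, 11, Pat), (black, 18, Pat), (black, 8, Pat), (black, 9, Pat)}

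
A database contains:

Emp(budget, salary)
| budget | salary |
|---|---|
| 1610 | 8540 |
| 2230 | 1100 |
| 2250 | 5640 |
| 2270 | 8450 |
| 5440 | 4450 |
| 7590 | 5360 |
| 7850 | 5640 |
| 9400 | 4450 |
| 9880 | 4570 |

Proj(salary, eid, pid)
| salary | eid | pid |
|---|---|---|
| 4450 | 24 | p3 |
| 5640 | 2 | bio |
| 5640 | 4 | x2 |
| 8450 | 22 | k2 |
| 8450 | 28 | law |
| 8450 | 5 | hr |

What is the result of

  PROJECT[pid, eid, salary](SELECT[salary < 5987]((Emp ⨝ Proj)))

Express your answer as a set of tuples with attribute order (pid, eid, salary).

Natural join on salary: {(2250, 5640, 2, bio), (2250, 5640, 4, x2), (2270, 8450, 22, k2), (2270, 8450, 28, law), (2270, 8450, 5, hr), (5440, 4450, 24, p3), (7850, 5640, 2, bio), (7850, 5640, 4, x2), (9400, 4450, 24, p3)}
Filtering on salary < 5987 leaves {(2250, 5640, 2, bio), (2250, 5640, 4, x2), (5440, 4450, 24, p3), (7850, 5640, 2, bio), (7850, 5640, 4, x2), (9400, 4450, 24, p3)}.
Keep only column(s) pid, eid, salary (3 duplicate(s) eliminated): {(bio, 2, 5640), (p3, 24, 4450), (x2, 4, 5640)}

{(bio, 2, 5640), (p3, 24, 4450), (x2, 4, 5640)}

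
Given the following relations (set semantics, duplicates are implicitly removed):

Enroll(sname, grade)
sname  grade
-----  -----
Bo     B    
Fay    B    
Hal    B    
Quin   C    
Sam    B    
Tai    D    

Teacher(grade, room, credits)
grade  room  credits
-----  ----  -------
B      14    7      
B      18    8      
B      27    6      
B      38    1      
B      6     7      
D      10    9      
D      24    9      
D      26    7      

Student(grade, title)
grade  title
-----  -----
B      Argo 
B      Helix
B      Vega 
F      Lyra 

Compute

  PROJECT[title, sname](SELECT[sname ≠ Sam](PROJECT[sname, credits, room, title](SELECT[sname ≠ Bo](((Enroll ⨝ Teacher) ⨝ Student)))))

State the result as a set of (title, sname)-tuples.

{(Argo, Fay), (Argo, Hal), (Helix, Fay), (Helix, Hal), (Vega, Fay), (Vega, Hal)}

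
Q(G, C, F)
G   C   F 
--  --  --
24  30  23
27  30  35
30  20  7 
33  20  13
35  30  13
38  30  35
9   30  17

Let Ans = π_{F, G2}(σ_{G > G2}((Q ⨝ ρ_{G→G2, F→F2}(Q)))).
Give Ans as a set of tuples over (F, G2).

{(13, 24), (13, 27), (13, 30), (13, 9), (23, 9), (35, 24), (35, 27), (35, 35), (35, 9)}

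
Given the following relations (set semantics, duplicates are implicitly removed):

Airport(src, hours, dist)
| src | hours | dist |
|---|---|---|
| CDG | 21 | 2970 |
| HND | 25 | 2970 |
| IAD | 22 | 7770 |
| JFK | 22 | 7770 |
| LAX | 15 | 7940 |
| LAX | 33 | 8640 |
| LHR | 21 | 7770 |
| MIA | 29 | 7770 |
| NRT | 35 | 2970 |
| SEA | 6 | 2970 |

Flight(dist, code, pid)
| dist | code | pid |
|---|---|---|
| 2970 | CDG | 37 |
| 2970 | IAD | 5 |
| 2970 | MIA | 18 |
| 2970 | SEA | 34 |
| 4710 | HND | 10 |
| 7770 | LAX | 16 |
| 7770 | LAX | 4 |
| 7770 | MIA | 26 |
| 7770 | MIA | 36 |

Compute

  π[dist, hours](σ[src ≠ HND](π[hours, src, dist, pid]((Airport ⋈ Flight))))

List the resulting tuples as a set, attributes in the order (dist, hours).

{(2970, 21), (2970, 35), (2970, 6), (7770, 21), (7770, 22), (7770, 29)}

Natural join on dist: {(CDG, 21, 2970, CDG, 37), (CDG, 21, 2970, IAD, 5), (CDG, 21, 2970, MIA, 18), (CDG, 21, 2970, SEA, 34), (HND, 25, 2970, CDG, 37), (HND, 25, 2970, IAD, 5), (HND, 25, 2970, MIA, 18), (HND, 25, 2970, SEA, 34), (IAD, 22, 7770, LAX, 16), (IAD, 22, 7770, LAX, 4), (IAD, 22, 7770, MIA, 26), (IAD, 22, 7770, MIA, 36), (JFK, 22, 7770, LAX, 16), (JFK, 22, 7770, LAX, 4), (JFK, 22, 7770, MIA, 26), (JFK, 22, 7770, MIA, 36), (LHR, 21, 7770, LAX, 16), (LHR, 21, 7770, LAX, 4), (LHR, 21, 7770, MIA, 26), (LHR, 21, 7770, MIA, 36), (MIA, 29, 7770, LAX, 16), (MIA, 29, 7770, LAX, 4), (MIA, 29, 7770, MIA, 26), (MIA, 29, 7770, MIA, 36), (NRT, 35, 2970, CDG, 37), (NRT, 35, 2970, IAD, 5), (NRT, 35, 2970, MIA, 18), (NRT, 35, 2970, SEA, 34), (SEA, 6, 2970, CDG, 37), (SEA, 6, 2970, IAD, 5), (SEA, 6, 2970, MIA, 18), (SEA, 6, 2970, SEA, 34)}
π_{hours, src, dist, pid} gives {(21, CDG, 2970, 18), (21, CDG, 2970, 34), (21, CDG, 2970, 37), (21, CDG, 2970, 5), (21, LHR, 7770, 16), (21, LHR, 7770, 26), (21, LHR, 7770, 36), (21, LHR, 7770, 4), (22, IAD, 7770, 16), (22, IAD, 7770, 26), (22, IAD, 7770, 36), (22, IAD, 7770, 4), (22, JFK, 7770, 16), (22, JFK, 7770, 26), (22, JFK, 7770, 36), (22, JFK, 7770, 4), (25, HND, 2970, 18), (25, HND, 2970, 34), (25, HND, 2970, 37), (25, HND, 2970, 5), (29, MIA, 7770, 16), (29, MIA, 7770, 26), (29, MIA, 7770, 36), (29, MIA, 7770, 4), (35, NRT, 2970, 18), (35, NRT, 2970, 34), (35, NRT, 2970, 37), (35, NRT, 2970, 5), (6, SEA, 2970, 18), (6, SEA, 2970, 34), (6, SEA, 2970, 37), (6, SEA, 2970, 5)}.
Apply σ_{src ≠ HND}; surviving tuples: {(21, CDG, 2970, 18), (21, CDG, 2970, 34), (21, CDG, 2970, 37), (21, CDG, 2970, 5), (21, LHR, 7770, 16), (21, LHR, 7770, 26), (21, LHR, 7770, 36), (21, LHR, 7770, 4), (22, IAD, 7770, 16), (22, IAD, 7770, 26), (22, IAD, 7770, 36), (22, IAD, 7770, 4), (22, JFK, 7770, 16), (22, JFK, 7770, 26), (22, JFK, 7770, 36), (22, JFK, 7770, 4), (29, MIA, 7770, 16), (29, MIA, 7770, 26), (29, MIA, 7770, 36), (29, MIA, 7770, 4), (35, NRT, 2970, 18), (35, NRT, 2970, 34), (35, NRT, 2970, 37), (35, NRT, 2970, 5), (6, SEA, 2970, 18), (6, SEA, 2970, 34), (6, SEA, 2970, 37), (6, SEA, 2970, 5)}
π_{dist, hours} gives {(2970, 21), (2970, 35), (2970, 6), (7770, 21), (7770, 22), (7770, 29)} (22 duplicate(s) eliminated).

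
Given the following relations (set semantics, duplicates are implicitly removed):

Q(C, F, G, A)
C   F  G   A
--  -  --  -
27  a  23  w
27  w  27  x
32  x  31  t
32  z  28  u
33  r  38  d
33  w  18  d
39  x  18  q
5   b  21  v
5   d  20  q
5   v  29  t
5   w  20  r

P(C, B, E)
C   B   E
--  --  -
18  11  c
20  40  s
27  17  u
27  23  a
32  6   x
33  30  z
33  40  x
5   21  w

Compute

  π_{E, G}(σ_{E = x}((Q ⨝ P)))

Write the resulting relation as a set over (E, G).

Natural join on C: {(27, a, 23, w, 17, u), (27, a, 23, w, 23, a), (27, w, 27, x, 17, u), (27, w, 27, x, 23, a), (32, x, 31, t, 6, x), (32, z, 28, u, 6, x), (33, r, 38, d, 30, z), (33, r, 38, d, 40, x), (33, w, 18, d, 30, z), (33, w, 18, d, 40, x), (5, b, 21, v, 21, w), (5, d, 20, q, 21, w), (5, v, 29, t, 21, w), (5, w, 20, r, 21, w)}
Filtering on E = x leaves {(32, x, 31, t, 6, x), (32, z, 28, u, 6, x), (33, r, 38, d, 40, x), (33, w, 18, d, 40, x)}.
Projecting to E, G: {(x, 18), (x, 28), (x, 31), (x, 38)}

{(x, 18), (x, 28), (x, 31), (x, 38)}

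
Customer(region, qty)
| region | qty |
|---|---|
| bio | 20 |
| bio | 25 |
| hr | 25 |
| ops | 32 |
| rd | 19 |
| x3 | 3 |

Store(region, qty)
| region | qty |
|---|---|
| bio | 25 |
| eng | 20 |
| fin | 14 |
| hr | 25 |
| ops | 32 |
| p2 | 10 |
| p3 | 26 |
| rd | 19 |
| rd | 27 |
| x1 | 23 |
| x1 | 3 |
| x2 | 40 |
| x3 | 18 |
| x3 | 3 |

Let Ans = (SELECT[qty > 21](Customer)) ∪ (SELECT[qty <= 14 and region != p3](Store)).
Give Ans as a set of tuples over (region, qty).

{(bio, 25), (fin, 14), (hr, 25), (ops, 32), (p2, 10), (x1, 3), (x3, 3)}

σ[qty > 21]: keep tuples satisfying qty > 21 → {(bio, 25), (hr, 25), (ops, 32)}
σ[qty <= 14 and region != p3]: keep tuples satisfying qty <= 14 and region != p3 → {(fin, 14), (p2, 10), (x1, 3), (x3, 3)}
Taking the union: {(bio, 25), (fin, 14), (hr, 25), (ops, 32), (p2, 10), (x1, 3), (x3, 3)}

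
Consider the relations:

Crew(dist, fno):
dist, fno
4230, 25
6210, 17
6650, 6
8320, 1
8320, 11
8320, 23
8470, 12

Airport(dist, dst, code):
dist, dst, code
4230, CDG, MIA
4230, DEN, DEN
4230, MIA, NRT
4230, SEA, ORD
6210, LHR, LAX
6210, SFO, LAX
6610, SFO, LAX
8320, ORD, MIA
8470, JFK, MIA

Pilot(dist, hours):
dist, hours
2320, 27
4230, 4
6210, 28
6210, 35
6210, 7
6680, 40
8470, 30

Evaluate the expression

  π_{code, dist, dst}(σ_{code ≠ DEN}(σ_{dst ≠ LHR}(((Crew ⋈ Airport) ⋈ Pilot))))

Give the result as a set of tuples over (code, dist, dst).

Natural join on dist: {(4230, 25, CDG, MIA), (4230, 25, DEN, DEN), (4230, 25, MIA, NRT), (4230, 25, SEA, ORD), (6210, 17, LHR, LAX), (6210, 17, SFO, LAX), (8320, 1, ORD, MIA), (8320, 11, ORD, MIA), (8320, 23, ORD, MIA), (8470, 12, JFK, MIA)}
Natural join on dist: {(4230, 25, CDG, MIA, 4), (4230, 25, DEN, DEN, 4), (4230, 25, MIA, NRT, 4), (4230, 25, SEA, ORD, 4), (6210, 17, LHR, LAX, 28), (6210, 17, LHR, LAX, 35), (6210, 17, LHR, LAX, 7), (6210, 17, SFO, LAX, 28), (6210, 17, SFO, LAX, 35), (6210, 17, SFO, LAX, 7), (8470, 12, JFK, MIA, 30)}
Filtering on dst ≠ LHR leaves {(4230, 25, CDG, MIA, 4), (4230, 25, DEN, DEN, 4), (4230, 25, MIA, NRT, 4), (4230, 25, SEA, ORD, 4), (6210, 17, SFO, LAX, 28), (6210, 17, SFO, LAX, 35), (6210, 17, SFO, LAX, 7), (8470, 12, JFK, MIA, 30)}.
Filtering on code ≠ DEN leaves {(4230, 25, CDG, MIA, 4), (4230, 25, MIA, NRT, 4), (4230, 25, SEA, ORD, 4), (6210, 17, SFO, LAX, 28), (6210, 17, SFO, LAX, 35), (6210, 17, SFO, LAX, 7), (8470, 12, JFK, MIA, 30)}.
π[code, dist, dst]: project onto (code, dist, dst) (2 duplicate(s) eliminated) → {(LAX, 6210, SFO), (MIA, 4230, CDG), (MIA, 8470, JFK), (NRT, 4230, MIA), (ORD, 4230, SEA)}

{(LAX, 6210, SFO), (MIA, 4230, CDG), (MIA, 8470, JFK), (NRT, 4230, MIA), (ORD, 4230, SEA)}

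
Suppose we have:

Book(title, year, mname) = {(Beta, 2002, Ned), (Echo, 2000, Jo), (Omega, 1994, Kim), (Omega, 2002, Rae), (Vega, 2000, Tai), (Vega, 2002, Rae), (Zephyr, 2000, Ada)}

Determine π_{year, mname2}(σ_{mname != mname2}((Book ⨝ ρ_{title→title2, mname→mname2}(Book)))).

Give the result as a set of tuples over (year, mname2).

ρ[title→title2, mname→mname2]: schema becomes (title2, year, mname2); tuples unchanged.
Natural join on year: {(Beta, 2002, Ned, Beta, Ned), (Beta, 2002, Ned, Omega, Rae), (Beta, 2002, Ned, Vega, Rae), (Echo, 2000, Jo, Echo, Jo), (Echo, 2000, Jo, Vega, Tai), (Echo, 2000, Jo, Zephyr, Ada), (Omega, 1994, Kim, Omega, Kim), (Omega, 2002, Rae, Beta, Ned), (Omega, 2002, Rae, Omega, Rae), (Omega, 2002, Rae, Vega, Rae), (Vega, 2000, Tai, Echo, Jo), (Vega, 2000, Tai, Vega, Tai), (Vega, 2000, Tai, Zephyr, Ada), (Vega, 2002, Rae, Beta, Ned), (Vega, 2002, Rae, Omega, Rae), (Vega, 2002, Rae, Vega, Rae), (Zephyr, 2000, Ada, Echo, Jo), (Zephyr, 2000, Ada, Vega, Tai), (Zephyr, 2000, Ada, Zephyr, Ada)}
Apply σ_{mname != mname2}; surviving tuples: {(Beta, 2002, Ned, Omega, Rae), (Beta, 2002, Ned, Vega, Rae), (Echo, 2000, Jo, Vega, Tai), (Echo, 2000, Jo, Zephyr, Ada), (Omega, 2002, Rae, Beta, Ned), (Vega, 2000, Tai, Echo, Jo), (Vega, 2000, Tai, Zephyr, Ada), (Vega, 2002, Rae, Beta, Ned), (Zephyr, 2000, Ada, Echo, Jo), (Zephyr, 2000, Ada, Vega, Tai)}
π_{year, mname2} gives {(2000, Ada), (2000, Jo), (2000, Tai), (2002, Ned), (2002, Rae)} (5 duplicate(s) eliminated).

{(2000, Ada), (2000, Jo), (2000, Tai), (2002, Ned), (2002, Rae)}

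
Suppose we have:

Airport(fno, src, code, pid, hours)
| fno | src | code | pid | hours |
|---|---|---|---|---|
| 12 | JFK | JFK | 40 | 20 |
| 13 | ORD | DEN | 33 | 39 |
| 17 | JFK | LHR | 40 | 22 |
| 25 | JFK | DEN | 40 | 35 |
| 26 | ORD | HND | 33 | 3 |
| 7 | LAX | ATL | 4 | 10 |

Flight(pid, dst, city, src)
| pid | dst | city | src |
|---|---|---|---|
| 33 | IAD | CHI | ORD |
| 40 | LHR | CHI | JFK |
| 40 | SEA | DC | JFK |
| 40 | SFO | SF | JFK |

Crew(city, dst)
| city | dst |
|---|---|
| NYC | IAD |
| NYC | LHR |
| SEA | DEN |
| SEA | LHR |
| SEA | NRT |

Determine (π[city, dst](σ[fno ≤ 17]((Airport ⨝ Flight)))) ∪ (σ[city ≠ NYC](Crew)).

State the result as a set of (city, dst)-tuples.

{(CHI, IAD), (CHI, LHR), (DC, SEA), (SEA, DEN), (SEA, LHR), (SEA, NRT), (SF, SFO)}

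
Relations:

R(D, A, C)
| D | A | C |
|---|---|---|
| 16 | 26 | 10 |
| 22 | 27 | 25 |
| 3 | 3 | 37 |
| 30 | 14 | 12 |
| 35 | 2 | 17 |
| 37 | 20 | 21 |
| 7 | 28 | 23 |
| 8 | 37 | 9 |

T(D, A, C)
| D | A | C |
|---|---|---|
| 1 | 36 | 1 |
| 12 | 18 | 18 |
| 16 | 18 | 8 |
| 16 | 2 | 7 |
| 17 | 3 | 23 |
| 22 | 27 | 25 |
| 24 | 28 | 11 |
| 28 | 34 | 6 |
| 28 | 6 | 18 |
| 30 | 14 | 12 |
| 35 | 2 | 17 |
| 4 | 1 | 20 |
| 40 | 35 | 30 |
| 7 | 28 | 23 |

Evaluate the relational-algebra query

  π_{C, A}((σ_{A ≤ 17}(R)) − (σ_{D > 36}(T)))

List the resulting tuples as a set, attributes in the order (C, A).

{(12, 14), (17, 2), (37, 3)}

Filtering on A ≤ 17 leaves {(3, 3, 37), (30, 14, 12), (35, 2, 17)}.
Filtering on D > 36 leaves {(40, 35, 30)}.
Difference: {(3, 3, 37), (30, 14, 12), (35, 2, 17)} with {(40, 35, 30)} → {(3, 3, 37), (30, 14, 12), (35, 2, 17)}
π_{C, A} gives {(12, 14), (17, 2), (37, 3)}.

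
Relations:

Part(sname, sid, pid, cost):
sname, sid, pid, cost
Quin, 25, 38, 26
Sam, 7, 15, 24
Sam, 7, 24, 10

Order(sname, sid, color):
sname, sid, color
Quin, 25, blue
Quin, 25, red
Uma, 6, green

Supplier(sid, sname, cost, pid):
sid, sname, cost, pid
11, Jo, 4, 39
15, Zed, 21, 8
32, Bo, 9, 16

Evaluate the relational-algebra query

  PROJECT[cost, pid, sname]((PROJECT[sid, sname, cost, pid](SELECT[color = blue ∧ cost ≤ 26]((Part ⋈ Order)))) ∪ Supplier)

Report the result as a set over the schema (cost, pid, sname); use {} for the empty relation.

{(21, 8, Zed), (26, 38, Quin), (4, 39, Jo), (9, 16, Bo)}

Part ⋈ Order (natural join on sname, sid): {(Quin, 25, 38, 26, blue), (Quin, 25, 38, 26, red)}
Apply σ_{color = blue ∧ cost ≤ 26}; surviving tuples: {(Quin, 25, 38, 26, blue)}
π[sid, sname, cost, pid]: project onto (sid, sname, cost, pid) → {(25, Quin, 26, 38)}
Set union of the two operands is {(11, Jo, 4, 39), (15, Zed, 21, 8), (25, Quin, 26, 38), (32, Bo, 9, 16)}.
π[cost, pid, sname]: project onto (cost, pid, sname) → {(21, 8, Zed), (26, 38, Quin), (4, 39, Jo), (9, 16, Bo)}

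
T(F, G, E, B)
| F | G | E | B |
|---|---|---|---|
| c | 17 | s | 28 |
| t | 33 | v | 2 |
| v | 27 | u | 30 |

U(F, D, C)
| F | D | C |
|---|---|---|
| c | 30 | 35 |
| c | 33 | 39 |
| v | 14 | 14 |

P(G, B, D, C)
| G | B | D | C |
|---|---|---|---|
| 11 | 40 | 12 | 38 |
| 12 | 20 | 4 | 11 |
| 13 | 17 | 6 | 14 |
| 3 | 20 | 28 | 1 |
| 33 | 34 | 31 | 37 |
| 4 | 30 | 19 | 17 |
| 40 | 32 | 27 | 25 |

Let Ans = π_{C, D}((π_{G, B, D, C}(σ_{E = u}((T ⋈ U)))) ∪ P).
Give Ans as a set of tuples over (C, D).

{(1, 28), (11, 4), (14, 14), (14, 6), (17, 19), (25, 27), (37, 31), (38, 12)}

Joining T and U on F yields {(c, 17, s, 28, 30, 35), (c, 17, s, 28, 33, 39), (v, 27, u, 30, 14, 14)}.
Apply σ_{E = u}; surviving tuples: {(v, 27, u, 30, 14, 14)}
Keep only column(s) G, B, D, C: {(27, 30, 14, 14)}
Set union of the two operands is {(11, 40, 12, 38), (12, 20, 4, 11), (13, 17, 6, 14), (27, 30, 14, 14), (3, 20, 28, 1), (33, 34, 31, 37), (4, 30, 19, 17), (40, 32, 27, 25)}.
Keep only column(s) C, D: {(1, 28), (11, 4), (14, 14), (14, 6), (17, 19), (25, 27), (37, 31), (38, 12)}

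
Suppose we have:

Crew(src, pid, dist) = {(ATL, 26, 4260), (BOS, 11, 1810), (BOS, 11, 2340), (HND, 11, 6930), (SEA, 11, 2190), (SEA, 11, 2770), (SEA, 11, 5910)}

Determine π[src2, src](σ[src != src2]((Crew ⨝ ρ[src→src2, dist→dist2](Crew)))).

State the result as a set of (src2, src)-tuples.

{(BOS, HND), (BOS, SEA), (HND, BOS), (HND, SEA), (SEA, BOS), (SEA, HND)}

ρ[src→src2, dist→dist2]: schema becomes (src2, pid, dist2); tuples unchanged.
Joining Crew and ρ[src→src2, dist→dist2](Crew) on pid yields {(ATL, 26, 4260, ATL, 4260), (BOS, 11, 1810, BOS, 1810), (BOS, 11, 1810, BOS, 2340), (BOS, 11, 1810, HND, 6930), (BOS, 11, 1810, SEA, 2190), (BOS, 11, 1810, SEA, 2770), (BOS, 11, 1810, SEA, 5910), (BOS, 11, 2340, BOS, 1810), (BOS, 11, 2340, BOS, 2340), (BOS, 11, 2340, HND, 6930), (BOS, 11, 2340, SEA, 2190), (BOS, 11, 2340, SEA, 2770), (BOS, 11, 2340, SEA, 5910), (HND, 11, 6930, BOS, 1810), (HND, 11, 6930, BOS, 2340), (HND, 11, 6930, HND, 6930), (HND, 11, 6930, SEA, 2190), (HND, 11, 6930, SEA, 2770), (HND, 11, 6930, SEA, 5910), (SEA, 11, 2190, BOS, 1810), (SEA, 11, 2190, BOS, 2340), (SEA, 11, 2190, HND, 6930), (SEA, 11, 2190, SEA, 2190), (SEA, 11, 2190, SEA, 2770), (SEA, 11, 2190, SEA, 5910), (SEA, 11, 2770, BOS, 1810), (SEA, 11, 2770, BOS, 2340), (SEA, 11, 2770, HND, 6930), (SEA, 11, 2770, SEA, 2190), (SEA, 11, 2770, SEA, 2770), (SEA, 11, 2770, SEA, 5910), (SEA, 11, 5910, BOS, 1810), (SEA, 11, 5910, BOS, 2340), (SEA, 11, 5910, HND, 6930), (SEA, 11, 5910, SEA, 2190), (SEA, 11, 5910, SEA, 2770), (SEA, 11, 5910, SEA, 5910)}.
Apply σ_{src != src2}; surviving tuples: {(BOS, 11, 1810, HND, 6930), (BOS, 11, 1810, SEA, 2190), (BOS, 11, 1810, SEA, 2770), (BOS, 11, 1810, SEA, 5910), (BOS, 11, 2340, HND, 6930), (BOS, 11, 2340, SEA, 2190), (BOS, 11, 2340, SEA, 2770), (BOS, 11, 2340, SEA, 5910), (HND, 11, 6930, BOS, 1810), (HND, 11, 6930, BOS, 2340), (HND, 11, 6930, SEA, 2190), (HND, 11, 6930, SEA, 2770), (HND, 11, 6930, SEA, 5910), (SEA, 11, 2190, BOS, 1810), (SEA, 11, 2190, BOS, 2340), (SEA, 11, 2190, HND, 6930), (SEA, 11, 2770, BOS, 1810), (SEA, 11, 2770, BOS, 2340), (SEA, 11, 2770, HND, 6930), (SEA, 11, 5910, BOS, 1810), (SEA, 11, 5910, BOS, 2340), (SEA, 11, 5910, HND, 6930)}
Projecting to src2, src (16 duplicate(s) eliminated): {(BOS, HND), (BOS, SEA), (HND, BOS), (HND, SEA), (SEA, BOS), (SEA, HND)}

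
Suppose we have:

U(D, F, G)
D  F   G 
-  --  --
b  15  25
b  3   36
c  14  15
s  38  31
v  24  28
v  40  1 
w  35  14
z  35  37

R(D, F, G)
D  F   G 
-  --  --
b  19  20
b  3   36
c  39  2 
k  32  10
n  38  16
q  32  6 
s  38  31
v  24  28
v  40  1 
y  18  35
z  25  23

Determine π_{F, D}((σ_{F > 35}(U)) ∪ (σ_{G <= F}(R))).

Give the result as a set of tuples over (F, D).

Filtering on F > 35 leaves {(s, 38, 31), (v, 40, 1)}.
Filtering on G <= F leaves {(c, 39, 2), (k, 32, 10), (n, 38, 16), (q, 32, 6), (s, 38, 31), (v, 40, 1), (z, 25, 23)}.
Union: {(s, 38, 31), (v, 40, 1)} with {(c, 39, 2), (k, 32, 10), (n, 38, 16), (q, 32, 6), (s, 38, 31), (v, 40, 1), (z, 25, 23)} → {(c, 39, 2), (k, 32, 10), (n, 38, 16), (q, 32, 6), (s, 38, 31), (v, 40, 1), (z, 25, 23)}
π[F, D]: project onto (F, D) → {(25, z), (32, k), (32, q), (38, n), (38, s), (39, c), (40, v)}

{(25, z), (32, k), (32, q), (38, n), (38, s), (39, c), (40, v)}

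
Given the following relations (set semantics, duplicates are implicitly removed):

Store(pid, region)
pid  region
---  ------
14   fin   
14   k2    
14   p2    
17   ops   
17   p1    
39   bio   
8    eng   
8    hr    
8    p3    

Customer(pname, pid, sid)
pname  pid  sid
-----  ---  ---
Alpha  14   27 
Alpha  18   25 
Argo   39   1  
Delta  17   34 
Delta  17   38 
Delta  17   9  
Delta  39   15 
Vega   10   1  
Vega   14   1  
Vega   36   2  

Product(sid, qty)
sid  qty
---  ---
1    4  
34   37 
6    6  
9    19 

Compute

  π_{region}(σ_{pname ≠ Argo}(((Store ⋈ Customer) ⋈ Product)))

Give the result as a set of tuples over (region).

Natural join on pid: {(14, fin, Alpha, 27), (14, fin, Vega, 1), (14, k2, Alpha, 27), (14, k2, Vega, 1), (14, p2, Alpha, 27), (14, p2, Vega, 1), (17, ops, Delta, 34), (17, ops, Delta, 38), (17, ops, Delta, 9), (17, p1, Delta, 34), (17, p1, Delta, 38), (17, p1, Delta, 9), (39, bio, Argo, 1), (39, bio, Delta, 15)}
Natural join on sid: {(14, fin, Vega, 1, 4), (14, k2, Vega, 1, 4), (14, p2, Vega, 1, 4), (17, ops, Delta, 34, 37), (17, ops, Delta, 9, 19), (17, p1, Delta, 34, 37), (17, p1, Delta, 9, 19), (39, bio, Argo, 1, 4)}
Selection pname ≠ Argo: {(14, fin, Vega, 1, 4), (14, k2, Vega, 1, 4), (14, p2, Vega, 1, 4), (17, ops, Delta, 34, 37), (17, ops, Delta, 9, 19), (17, p1, Delta, 34, 37), (17, p1, Delta, 9, 19)}
Keep only column(s) region (2 duplicate(s) eliminated): {fin, k2, ops, p1, p2}

{fin, k2, ops, p1, p2}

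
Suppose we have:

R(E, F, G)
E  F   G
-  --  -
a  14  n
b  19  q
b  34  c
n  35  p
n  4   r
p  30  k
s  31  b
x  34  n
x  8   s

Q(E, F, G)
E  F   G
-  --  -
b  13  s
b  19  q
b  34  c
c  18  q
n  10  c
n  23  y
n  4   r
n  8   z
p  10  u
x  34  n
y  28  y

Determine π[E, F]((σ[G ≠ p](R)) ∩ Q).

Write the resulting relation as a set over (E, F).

{(b, 19), (b, 34), (n, 4), (x, 34)}

σ[G ≠ p]: keep tuples satisfying G ≠ p → {(a, 14, n), (b, 19, q), (b, 34, c), (n, 4, r), (p, 30, k), (s, 31, b), (x, 34, n), (x, 8, s)}
Intersection: {(a, 14, n), (b, 19, q), (b, 34, c), (n, 4, r), (p, 30, k), (s, 31, b), (x, 34, n), (x, 8, s)} with {(b, 13, s), (b, 19, q), (b, 34, c), (c, 18, q), (n, 10, c), (n, 23, y), (n, 4, r), (n, 8, z), (p, 10, u), (x, 34, n), (y, 28, y)} → {(b, 19, q), (b, 34, c), (n, 4, r), (x, 34, n)}
Projecting to E, F: {(b, 19), (b, 34), (n, 4), (x, 34)}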